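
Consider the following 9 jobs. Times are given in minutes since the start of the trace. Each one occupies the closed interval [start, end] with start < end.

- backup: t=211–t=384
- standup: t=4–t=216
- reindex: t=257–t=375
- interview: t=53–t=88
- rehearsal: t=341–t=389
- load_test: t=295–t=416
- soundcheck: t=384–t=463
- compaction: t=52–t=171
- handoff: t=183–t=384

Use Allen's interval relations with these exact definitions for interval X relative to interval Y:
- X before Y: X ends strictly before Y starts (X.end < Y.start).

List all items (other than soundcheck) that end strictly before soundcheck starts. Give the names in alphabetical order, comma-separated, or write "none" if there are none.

Target soundcheck = [t=384, t=463].
backup [t=211, t=384] → meets → no.
compaction [t=52, t=171] → before → yes.
handoff [t=183, t=384] → meets → no.
interview [t=53, t=88] → before → yes.
load_test [t=295, t=416] → overlaps → no.
rehearsal [t=341, t=389] → overlaps → no.
reindex [t=257, t=375] → before → yes.
standup [t=4, t=216] → before → yes.
Result: compaction, interview, reindex, standup.

compaction, interview, reindex, standup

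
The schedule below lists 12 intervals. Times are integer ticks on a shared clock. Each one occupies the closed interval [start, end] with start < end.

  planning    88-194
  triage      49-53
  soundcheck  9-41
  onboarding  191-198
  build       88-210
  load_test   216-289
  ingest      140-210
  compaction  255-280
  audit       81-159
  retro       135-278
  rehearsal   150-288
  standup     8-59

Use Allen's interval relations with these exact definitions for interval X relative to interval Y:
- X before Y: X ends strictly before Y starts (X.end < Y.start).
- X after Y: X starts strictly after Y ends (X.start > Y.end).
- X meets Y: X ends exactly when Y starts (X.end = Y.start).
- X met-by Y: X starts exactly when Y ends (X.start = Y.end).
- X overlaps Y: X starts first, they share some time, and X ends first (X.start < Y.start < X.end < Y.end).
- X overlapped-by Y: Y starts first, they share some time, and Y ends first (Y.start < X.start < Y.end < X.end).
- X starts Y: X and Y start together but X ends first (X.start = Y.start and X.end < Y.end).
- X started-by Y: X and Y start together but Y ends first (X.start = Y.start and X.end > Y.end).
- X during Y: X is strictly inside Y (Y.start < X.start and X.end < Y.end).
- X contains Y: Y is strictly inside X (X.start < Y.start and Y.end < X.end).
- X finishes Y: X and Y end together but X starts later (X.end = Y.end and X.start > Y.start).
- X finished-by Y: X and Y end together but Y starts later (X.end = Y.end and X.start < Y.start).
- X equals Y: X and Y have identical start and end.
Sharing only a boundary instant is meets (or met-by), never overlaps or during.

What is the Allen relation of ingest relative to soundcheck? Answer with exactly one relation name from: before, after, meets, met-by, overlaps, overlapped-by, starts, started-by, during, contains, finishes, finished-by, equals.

ingest = [140, 210]; soundcheck = [9, 41].
Compare endpoints: ingest.start > soundcheck.start, ingest.start > soundcheck.end, ingest.end > soundcheck.start, ingest.end > soundcheck.end.
That pattern is 'after'.

after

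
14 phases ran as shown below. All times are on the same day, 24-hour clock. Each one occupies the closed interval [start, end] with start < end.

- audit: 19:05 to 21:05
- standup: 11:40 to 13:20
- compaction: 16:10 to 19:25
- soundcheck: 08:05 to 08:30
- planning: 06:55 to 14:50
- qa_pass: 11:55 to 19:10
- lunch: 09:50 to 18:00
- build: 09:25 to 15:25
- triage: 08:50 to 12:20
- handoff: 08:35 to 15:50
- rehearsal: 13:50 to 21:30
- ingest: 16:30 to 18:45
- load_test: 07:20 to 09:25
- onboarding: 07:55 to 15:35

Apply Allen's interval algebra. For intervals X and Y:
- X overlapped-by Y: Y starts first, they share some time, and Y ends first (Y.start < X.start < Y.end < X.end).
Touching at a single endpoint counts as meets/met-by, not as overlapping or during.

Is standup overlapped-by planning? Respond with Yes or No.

standup = [11:40, 13:20], planning = [06:55, 14:50].
Actual relation of standup to planning: during.
Asked whether 'overlapped-by' holds → No.

No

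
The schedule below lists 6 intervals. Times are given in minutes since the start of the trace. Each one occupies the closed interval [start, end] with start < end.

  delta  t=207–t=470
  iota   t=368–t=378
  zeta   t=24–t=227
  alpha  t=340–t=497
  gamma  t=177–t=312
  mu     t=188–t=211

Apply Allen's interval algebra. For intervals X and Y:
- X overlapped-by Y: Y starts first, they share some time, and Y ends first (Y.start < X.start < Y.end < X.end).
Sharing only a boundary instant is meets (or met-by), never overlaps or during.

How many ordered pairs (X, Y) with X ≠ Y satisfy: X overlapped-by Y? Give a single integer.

Checking all 30 ordered pairs for relation 'overlapped-by'; matching pairs in alphabetical order:
(alpha, delta): alpha overlapped-by delta ✓
(delta, gamma): delta overlapped-by gamma ✓
(delta, mu): delta overlapped-by mu ✓
(delta, zeta): delta overlapped-by zeta ✓
(gamma, zeta): gamma overlapped-by zeta ✓
Count: 5.

5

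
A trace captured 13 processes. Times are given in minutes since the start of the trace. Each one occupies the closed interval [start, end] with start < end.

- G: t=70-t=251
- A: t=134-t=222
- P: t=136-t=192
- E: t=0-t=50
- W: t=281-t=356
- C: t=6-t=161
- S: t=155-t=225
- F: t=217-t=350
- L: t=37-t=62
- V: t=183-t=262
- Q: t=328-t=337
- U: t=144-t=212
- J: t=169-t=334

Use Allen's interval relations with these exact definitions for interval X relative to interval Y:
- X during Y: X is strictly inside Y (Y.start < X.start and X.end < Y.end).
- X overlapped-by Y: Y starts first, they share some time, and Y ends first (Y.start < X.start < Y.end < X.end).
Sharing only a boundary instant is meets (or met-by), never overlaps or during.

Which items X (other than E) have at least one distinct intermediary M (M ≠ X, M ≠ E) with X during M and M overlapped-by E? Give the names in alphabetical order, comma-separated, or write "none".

L

Target E = [t=0, t=50].
Intermediaries M with M overlapped-by E: C, L.
Via C — items with X during C: L.
Via L — items with X during L: none.
Union: L.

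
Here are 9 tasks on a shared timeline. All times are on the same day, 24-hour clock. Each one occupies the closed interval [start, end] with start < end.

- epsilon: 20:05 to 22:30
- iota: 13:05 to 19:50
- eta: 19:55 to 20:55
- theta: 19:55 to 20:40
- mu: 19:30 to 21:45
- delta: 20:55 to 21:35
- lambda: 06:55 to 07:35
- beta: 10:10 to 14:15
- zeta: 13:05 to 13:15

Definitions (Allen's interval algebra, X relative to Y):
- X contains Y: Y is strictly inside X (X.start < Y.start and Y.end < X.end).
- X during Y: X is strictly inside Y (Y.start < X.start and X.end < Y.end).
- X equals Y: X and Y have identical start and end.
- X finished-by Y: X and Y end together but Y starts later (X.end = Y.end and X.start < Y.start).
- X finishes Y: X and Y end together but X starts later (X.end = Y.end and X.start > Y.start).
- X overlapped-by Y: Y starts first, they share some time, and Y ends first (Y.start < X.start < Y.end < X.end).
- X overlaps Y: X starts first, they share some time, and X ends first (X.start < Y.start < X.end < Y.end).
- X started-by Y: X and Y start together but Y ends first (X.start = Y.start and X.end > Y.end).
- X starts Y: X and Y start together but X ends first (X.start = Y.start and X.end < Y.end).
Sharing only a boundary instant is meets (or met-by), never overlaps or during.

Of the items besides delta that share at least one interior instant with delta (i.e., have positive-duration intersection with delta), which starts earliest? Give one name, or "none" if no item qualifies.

mu

Target delta = [20:55, 21:35].
beta [10:10, 14:15] → before → excluded.
epsilon [20:05, 22:30] → contains → candidate.
eta [19:55, 20:55] → meets → excluded.
iota [13:05, 19:50] → before → excluded.
lambda [06:55, 07:35] → before → excluded.
mu [19:30, 21:45] → contains → candidate.
theta [19:55, 20:40] → before → excluded.
zeta [13:05, 13:15] → before → excluded.
Among candidates, earliest start is 19:30 → mu.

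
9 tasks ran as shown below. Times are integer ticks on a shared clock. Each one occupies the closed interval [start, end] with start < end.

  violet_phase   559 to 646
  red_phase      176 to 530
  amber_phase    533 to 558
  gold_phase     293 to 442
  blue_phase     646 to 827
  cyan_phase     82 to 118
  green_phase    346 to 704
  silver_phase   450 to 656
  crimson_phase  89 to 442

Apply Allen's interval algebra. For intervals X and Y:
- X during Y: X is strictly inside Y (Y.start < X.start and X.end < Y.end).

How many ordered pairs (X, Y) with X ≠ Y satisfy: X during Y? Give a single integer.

6

Checking all 72 ordered pairs for relation 'during'; matching pairs in alphabetical order:
(amber_phase, green_phase): amber_phase during green_phase ✓
(amber_phase, silver_phase): amber_phase during silver_phase ✓
(gold_phase, red_phase): gold_phase during red_phase ✓
(silver_phase, green_phase): silver_phase during green_phase ✓
(violet_phase, green_phase): violet_phase during green_phase ✓
(violet_phase, silver_phase): violet_phase during silver_phase ✓
Count: 6.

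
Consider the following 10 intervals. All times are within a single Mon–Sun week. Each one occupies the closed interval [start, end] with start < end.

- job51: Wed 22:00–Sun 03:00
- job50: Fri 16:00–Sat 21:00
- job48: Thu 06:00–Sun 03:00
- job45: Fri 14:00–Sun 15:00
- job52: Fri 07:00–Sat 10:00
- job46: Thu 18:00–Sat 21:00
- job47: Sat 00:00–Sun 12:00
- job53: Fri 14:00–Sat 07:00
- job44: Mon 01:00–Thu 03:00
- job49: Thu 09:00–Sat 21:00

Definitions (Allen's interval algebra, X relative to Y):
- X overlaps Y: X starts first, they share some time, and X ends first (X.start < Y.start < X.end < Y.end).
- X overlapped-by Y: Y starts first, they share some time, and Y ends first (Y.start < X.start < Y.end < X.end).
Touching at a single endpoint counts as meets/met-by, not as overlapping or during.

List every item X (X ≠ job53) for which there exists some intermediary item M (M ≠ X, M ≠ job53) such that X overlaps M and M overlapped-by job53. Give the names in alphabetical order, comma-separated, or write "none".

job46, job48, job49, job50, job51, job52

Target job53 = [Fri 14:00, Sat 07:00].
Intermediaries M with M overlapped-by job53: job47, job50.
Via job47 — items with X overlaps job47: job46, job48, job49, job50, job51, job52.
Via job50 — items with X overlaps job50: job52.
Union: job46, job48, job49, job50, job51, job52.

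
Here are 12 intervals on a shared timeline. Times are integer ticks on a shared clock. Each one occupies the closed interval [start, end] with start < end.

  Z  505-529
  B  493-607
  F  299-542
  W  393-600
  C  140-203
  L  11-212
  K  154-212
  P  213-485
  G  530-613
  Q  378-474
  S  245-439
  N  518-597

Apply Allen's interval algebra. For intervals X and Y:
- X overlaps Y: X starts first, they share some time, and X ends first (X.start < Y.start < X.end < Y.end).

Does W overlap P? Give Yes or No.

No

W = [393, 600], P = [213, 485].
Actual relation of W to P: overlapped-by.
Asked whether 'overlaps' holds → No.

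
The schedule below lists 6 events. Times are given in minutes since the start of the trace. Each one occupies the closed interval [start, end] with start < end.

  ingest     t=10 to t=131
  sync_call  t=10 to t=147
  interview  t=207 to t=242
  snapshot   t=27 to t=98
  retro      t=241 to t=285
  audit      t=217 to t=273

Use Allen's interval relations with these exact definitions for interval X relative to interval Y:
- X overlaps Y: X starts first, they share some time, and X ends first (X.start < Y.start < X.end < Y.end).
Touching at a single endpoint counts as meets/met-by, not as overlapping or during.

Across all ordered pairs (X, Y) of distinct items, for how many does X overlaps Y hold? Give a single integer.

3

Checking all 30 ordered pairs for relation 'overlaps'; matching pairs in alphabetical order:
(audit, retro): audit overlaps retro ✓
(interview, audit): interview overlaps audit ✓
(interview, retro): interview overlaps retro ✓
Count: 3.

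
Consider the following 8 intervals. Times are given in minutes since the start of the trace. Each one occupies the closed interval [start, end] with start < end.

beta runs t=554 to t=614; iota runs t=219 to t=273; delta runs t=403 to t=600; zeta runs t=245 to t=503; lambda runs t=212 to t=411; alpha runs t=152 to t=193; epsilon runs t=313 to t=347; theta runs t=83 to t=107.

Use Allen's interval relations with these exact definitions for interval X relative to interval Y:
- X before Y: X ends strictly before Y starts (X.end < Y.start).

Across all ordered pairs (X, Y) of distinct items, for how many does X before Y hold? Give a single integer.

20

Checking all 56 ordered pairs for relation 'before'; matching pairs in alphabetical order:
(alpha, beta): alpha before beta ✓
(alpha, delta): alpha before delta ✓
(alpha, epsilon): alpha before epsilon ✓
(alpha, iota): alpha before iota ✓
(alpha, lambda): alpha before lambda ✓
(alpha, zeta): alpha before zeta ✓
(epsilon, beta): epsilon before beta ✓
(epsilon, delta): epsilon before delta ✓
(iota, beta): iota before beta ✓
(iota, delta): iota before delta ✓
(iota, epsilon): iota before epsilon ✓
(lambda, beta): lambda before beta ✓
(theta, alpha): theta before alpha ✓
(theta, beta): theta before beta ✓
(theta, delta): theta before delta ✓
(theta, epsilon): theta before epsilon ✓
(theta, iota): theta before iota ✓
(theta, lambda): theta before lambda ✓
(theta, zeta): theta before zeta ✓
(zeta, beta): zeta before beta ✓
Count: 20.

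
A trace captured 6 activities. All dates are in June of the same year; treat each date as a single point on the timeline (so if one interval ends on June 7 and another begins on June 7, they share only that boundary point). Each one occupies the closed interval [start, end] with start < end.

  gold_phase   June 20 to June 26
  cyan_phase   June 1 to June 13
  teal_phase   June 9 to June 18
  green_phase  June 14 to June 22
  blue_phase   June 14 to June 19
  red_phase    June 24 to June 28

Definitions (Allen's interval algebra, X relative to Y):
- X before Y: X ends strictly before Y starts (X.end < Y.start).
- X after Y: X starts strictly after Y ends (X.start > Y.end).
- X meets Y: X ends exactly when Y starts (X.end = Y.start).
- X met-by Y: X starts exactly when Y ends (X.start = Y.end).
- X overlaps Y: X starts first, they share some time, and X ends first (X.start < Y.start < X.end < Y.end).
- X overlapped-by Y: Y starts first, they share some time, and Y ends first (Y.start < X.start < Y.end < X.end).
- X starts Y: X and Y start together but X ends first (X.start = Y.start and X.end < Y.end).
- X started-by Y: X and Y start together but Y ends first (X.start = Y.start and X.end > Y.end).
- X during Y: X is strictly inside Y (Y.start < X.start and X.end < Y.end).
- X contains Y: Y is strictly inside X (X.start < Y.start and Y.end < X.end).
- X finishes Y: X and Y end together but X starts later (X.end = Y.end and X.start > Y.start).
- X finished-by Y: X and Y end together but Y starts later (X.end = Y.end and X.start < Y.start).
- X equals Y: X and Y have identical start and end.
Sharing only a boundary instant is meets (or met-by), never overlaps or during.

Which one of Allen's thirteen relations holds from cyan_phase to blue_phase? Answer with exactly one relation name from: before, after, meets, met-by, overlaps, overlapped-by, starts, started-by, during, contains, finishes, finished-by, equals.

before

cyan_phase = [June 1, June 13]; blue_phase = [June 14, June 19].
Compare endpoints: cyan_phase.start < blue_phase.start, cyan_phase.start < blue_phase.end, cyan_phase.end < blue_phase.start, cyan_phase.end < blue_phase.end.
That pattern is 'before'.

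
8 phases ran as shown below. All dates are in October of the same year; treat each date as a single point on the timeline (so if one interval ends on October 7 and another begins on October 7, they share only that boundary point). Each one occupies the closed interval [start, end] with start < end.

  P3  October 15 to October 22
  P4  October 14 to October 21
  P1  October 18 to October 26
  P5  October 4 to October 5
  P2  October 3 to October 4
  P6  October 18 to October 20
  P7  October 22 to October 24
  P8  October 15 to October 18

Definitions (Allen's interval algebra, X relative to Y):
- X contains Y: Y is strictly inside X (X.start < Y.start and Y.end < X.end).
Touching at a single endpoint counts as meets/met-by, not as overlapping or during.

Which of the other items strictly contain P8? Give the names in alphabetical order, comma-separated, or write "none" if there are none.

Target P8 = [October 15, October 18].
P1 [October 18, October 26] → met-by → no.
P2 [October 3, October 4] → before → no.
P3 [October 15, October 22] → started-by → no.
P4 [October 14, October 21] → contains → yes.
P5 [October 4, October 5] → before → no.
P6 [October 18, October 20] → met-by → no.
P7 [October 22, October 24] → after → no.
Result: P4.

P4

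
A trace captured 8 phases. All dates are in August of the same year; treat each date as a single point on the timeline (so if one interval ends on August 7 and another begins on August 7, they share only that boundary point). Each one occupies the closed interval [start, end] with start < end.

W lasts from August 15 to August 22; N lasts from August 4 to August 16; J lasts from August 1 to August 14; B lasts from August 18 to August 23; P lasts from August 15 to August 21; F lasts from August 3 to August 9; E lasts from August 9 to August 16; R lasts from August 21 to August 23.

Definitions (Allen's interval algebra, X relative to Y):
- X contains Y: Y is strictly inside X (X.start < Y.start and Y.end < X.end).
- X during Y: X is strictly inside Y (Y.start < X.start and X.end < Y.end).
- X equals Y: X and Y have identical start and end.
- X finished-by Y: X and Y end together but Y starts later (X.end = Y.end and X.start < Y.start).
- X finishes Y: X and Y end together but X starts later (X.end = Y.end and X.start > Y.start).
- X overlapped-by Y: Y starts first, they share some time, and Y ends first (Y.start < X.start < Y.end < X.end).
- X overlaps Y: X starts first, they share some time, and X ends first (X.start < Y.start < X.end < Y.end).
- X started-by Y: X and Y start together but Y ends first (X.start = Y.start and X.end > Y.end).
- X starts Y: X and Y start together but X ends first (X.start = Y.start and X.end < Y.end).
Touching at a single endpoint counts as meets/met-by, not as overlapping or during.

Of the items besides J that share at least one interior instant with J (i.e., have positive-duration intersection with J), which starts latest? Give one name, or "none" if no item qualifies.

E

Target J = [August 1, August 14].
B [August 18, August 23] → after → excluded.
E [August 9, August 16] → overlapped-by → candidate.
F [August 3, August 9] → during → candidate.
N [August 4, August 16] → overlapped-by → candidate.
P [August 15, August 21] → after → excluded.
R [August 21, August 23] → after → excluded.
W [August 15, August 22] → after → excluded.
Among candidates, latest start is August 9 → E.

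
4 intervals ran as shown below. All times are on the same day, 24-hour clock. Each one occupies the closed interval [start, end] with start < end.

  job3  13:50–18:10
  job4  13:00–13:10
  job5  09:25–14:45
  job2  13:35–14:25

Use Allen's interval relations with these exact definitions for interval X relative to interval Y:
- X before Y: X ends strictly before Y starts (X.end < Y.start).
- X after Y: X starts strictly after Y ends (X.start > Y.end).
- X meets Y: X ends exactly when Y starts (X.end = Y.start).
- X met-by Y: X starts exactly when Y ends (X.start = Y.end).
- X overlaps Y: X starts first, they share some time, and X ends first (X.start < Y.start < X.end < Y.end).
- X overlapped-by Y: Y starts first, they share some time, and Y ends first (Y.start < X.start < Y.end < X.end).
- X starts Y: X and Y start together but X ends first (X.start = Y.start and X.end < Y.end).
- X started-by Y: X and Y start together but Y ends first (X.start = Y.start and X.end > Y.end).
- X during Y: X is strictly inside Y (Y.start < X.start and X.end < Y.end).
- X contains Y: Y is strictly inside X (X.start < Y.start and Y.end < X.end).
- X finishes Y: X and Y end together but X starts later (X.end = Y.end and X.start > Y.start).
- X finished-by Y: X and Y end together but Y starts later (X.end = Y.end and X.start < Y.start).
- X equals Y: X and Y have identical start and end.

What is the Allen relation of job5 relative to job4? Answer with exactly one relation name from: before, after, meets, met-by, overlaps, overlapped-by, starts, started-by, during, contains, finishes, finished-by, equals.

job5 = [09:25, 14:45]; job4 = [13:00, 13:10].
Compare endpoints: job5.start < job4.start, job5.start < job4.end, job5.end > job4.start, job5.end > job4.end.
That pattern is 'contains'.

contains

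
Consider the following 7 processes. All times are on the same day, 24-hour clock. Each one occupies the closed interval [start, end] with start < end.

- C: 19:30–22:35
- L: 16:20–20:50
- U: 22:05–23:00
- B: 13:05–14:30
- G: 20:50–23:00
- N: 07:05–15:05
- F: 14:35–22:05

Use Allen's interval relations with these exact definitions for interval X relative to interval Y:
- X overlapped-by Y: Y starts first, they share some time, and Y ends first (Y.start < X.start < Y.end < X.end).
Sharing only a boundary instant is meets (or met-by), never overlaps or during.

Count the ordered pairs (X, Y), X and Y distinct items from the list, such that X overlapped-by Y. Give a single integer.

Checking all 42 ordered pairs for relation 'overlapped-by'; matching pairs in alphabetical order:
(C, F): C overlapped-by F ✓
(C, L): C overlapped-by L ✓
(F, N): F overlapped-by N ✓
(G, C): G overlapped-by C ✓
(G, F): G overlapped-by F ✓
(U, C): U overlapped-by C ✓
Count: 6.

6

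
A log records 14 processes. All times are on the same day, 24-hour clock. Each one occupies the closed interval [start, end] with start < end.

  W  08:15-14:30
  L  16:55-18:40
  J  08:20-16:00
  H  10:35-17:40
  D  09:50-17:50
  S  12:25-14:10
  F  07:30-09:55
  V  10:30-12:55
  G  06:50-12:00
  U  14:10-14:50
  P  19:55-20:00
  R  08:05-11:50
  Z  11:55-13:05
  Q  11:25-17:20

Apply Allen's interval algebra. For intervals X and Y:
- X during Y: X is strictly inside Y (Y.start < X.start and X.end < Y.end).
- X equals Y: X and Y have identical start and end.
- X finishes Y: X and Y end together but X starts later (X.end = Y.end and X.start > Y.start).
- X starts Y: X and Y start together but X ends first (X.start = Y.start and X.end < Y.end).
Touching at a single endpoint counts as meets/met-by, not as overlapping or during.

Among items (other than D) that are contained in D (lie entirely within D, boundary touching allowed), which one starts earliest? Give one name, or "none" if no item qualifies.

Target D = [09:50, 17:50].
F [07:30, 09:55] → overlaps → excluded.
G [06:50, 12:00] → overlaps → excluded.
H [10:35, 17:40] → during → candidate.
J [08:20, 16:00] → overlaps → excluded.
L [16:55, 18:40] → overlapped-by → excluded.
P [19:55, 20:00] → after → excluded.
Q [11:25, 17:20] → during → candidate.
R [08:05, 11:50] → overlaps → excluded.
S [12:25, 14:10] → during → candidate.
U [14:10, 14:50] → during → candidate.
V [10:30, 12:55] → during → candidate.
W [08:15, 14:30] → overlaps → excluded.
Z [11:55, 13:05] → during → candidate.
Among candidates, earliest start is 10:30 → V.

V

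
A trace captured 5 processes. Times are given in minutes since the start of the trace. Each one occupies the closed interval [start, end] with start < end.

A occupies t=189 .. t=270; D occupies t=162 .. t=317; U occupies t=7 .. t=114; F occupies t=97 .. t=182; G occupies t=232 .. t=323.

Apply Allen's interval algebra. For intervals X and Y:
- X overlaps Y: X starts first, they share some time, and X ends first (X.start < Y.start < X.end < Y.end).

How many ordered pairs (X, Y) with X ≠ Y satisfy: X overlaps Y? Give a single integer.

4

Checking all 20 ordered pairs for relation 'overlaps'; matching pairs in alphabetical order:
(A, G): A overlaps G ✓
(D, G): D overlaps G ✓
(F, D): F overlaps D ✓
(U, F): U overlaps F ✓
Count: 4.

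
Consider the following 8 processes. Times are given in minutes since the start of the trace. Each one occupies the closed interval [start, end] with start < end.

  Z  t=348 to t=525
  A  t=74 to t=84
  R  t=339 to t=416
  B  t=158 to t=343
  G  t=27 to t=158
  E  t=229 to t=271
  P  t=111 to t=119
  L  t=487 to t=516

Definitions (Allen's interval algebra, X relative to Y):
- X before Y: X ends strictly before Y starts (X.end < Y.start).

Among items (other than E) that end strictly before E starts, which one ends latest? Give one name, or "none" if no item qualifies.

G

Target E = [t=229, t=271].
A [t=74, t=84] → before → candidate.
B [t=158, t=343] → contains → excluded.
G [t=27, t=158] → before → candidate.
L [t=487, t=516] → after → excluded.
P [t=111, t=119] → before → candidate.
R [t=339, t=416] → after → excluded.
Z [t=348, t=525] → after → excluded.
Among candidates, latest end is t=158 → G.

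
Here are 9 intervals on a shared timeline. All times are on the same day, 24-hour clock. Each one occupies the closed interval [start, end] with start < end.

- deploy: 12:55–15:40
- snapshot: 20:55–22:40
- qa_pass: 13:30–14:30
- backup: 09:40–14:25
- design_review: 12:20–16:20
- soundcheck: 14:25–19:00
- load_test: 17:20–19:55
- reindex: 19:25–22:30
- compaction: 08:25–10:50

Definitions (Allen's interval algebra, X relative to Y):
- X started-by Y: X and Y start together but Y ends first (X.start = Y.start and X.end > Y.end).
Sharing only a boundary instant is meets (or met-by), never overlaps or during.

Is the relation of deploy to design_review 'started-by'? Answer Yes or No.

deploy = [12:55, 15:40], design_review = [12:20, 16:20].
Actual relation of deploy to design_review: during.
Asked whether 'started-by' holds → No.

No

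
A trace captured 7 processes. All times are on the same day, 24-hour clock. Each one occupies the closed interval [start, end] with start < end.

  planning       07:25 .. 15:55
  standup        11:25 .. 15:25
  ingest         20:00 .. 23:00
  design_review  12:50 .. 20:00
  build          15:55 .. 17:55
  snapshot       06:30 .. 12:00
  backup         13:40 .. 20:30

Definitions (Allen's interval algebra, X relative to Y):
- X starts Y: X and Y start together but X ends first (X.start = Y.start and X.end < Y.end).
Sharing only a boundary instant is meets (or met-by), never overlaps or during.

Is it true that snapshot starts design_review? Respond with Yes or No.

No

snapshot = [06:30, 12:00], design_review = [12:50, 20:00].
Actual relation of snapshot to design_review: before.
Asked whether 'starts' holds → No.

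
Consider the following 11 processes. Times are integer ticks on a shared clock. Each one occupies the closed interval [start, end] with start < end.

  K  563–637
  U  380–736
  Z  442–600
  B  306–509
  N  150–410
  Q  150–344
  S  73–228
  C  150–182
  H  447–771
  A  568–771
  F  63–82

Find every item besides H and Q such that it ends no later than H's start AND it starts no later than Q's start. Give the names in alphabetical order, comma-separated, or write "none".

C, F, N, S

Conditions: its end is no later than H's start (X.end <= 447) AND its start is no later than Q's start (X.start <= 150).
A: end 771 <= 447? ✗; start 568 <= 150? ✗ → no.
B: end 509 <= 447? ✗; start 306 <= 150? ✗ → no.
C: end 182 <= 447? ✓; start 150 <= 150? ✓ → yes.
F: end 82 <= 447? ✓; start 63 <= 150? ✓ → yes.
K: end 637 <= 447? ✗; start 563 <= 150? ✗ → no.
N: end 410 <= 447? ✓; start 150 <= 150? ✓ → yes.
S: end 228 <= 447? ✓; start 73 <= 150? ✓ → yes.
U: end 736 <= 447? ✗; start 380 <= 150? ✗ → no.
Z: end 600 <= 447? ✗; start 442 <= 150? ✗ → no.
Result: C, F, N, S.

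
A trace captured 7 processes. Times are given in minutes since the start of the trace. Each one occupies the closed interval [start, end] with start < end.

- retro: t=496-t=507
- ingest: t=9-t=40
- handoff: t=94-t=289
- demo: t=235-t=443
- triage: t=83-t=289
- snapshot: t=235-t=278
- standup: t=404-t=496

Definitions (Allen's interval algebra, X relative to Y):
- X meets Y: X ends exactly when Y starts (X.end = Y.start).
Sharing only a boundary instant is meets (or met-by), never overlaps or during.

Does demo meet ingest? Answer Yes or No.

No

demo = [t=235, t=443], ingest = [t=9, t=40].
Actual relation of demo to ingest: after.
Asked whether 'meets' holds → No.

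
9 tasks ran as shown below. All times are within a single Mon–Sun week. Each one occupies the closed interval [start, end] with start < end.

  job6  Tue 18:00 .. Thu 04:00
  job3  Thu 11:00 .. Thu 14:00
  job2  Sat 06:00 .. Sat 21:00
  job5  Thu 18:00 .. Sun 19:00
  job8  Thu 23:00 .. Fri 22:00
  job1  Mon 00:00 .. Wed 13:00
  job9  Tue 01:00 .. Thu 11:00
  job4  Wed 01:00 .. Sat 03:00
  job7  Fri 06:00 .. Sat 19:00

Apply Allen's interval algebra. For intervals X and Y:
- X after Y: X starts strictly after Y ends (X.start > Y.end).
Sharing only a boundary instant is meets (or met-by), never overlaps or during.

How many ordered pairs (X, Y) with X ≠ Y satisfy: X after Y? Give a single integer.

20

Checking all 72 ordered pairs for relation 'after'; matching pairs in alphabetical order:
(job2, job1): job2 after job1 ✓
(job2, job3): job2 after job3 ✓
(job2, job4): job2 after job4 ✓
(job2, job6): job2 after job6 ✓
(job2, job8): job2 after job8 ✓
(job2, job9): job2 after job9 ✓
(job3, job1): job3 after job1 ✓
(job3, job6): job3 after job6 ✓
(job5, job1): job5 after job1 ✓
(job5, job3): job5 after job3 ✓
(job5, job6): job5 after job6 ✓
(job5, job9): job5 after job9 ✓
(job7, job1): job7 after job1 ✓
(job7, job3): job7 after job3 ✓
(job7, job6): job7 after job6 ✓
(job7, job9): job7 after job9 ✓
(job8, job1): job8 after job1 ✓
(job8, job3): job8 after job3 ✓
(job8, job6): job8 after job6 ✓
(job8, job9): job8 after job9 ✓
Count: 20.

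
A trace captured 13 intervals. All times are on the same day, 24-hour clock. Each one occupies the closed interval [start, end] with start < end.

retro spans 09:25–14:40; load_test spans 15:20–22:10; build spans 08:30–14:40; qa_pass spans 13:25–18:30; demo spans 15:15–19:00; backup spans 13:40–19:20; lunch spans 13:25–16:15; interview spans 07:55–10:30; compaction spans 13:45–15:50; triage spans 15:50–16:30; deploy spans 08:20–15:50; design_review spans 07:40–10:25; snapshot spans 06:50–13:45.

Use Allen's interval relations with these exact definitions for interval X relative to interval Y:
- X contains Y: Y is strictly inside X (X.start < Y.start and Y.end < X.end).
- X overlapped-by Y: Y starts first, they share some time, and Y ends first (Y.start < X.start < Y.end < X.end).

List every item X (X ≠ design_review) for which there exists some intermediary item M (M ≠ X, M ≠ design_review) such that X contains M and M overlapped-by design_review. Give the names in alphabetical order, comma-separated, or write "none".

deploy, snapshot

Target design_review = [07:40, 10:25].
Intermediaries M with M overlapped-by design_review: build, deploy, interview, retro.
Via build — items with X contains build: deploy.
Via deploy — items with X contains deploy: none.
Via interview — items with X contains interview: snapshot.
Via retro — items with X contains retro: deploy.
Union: deploy, snapshot.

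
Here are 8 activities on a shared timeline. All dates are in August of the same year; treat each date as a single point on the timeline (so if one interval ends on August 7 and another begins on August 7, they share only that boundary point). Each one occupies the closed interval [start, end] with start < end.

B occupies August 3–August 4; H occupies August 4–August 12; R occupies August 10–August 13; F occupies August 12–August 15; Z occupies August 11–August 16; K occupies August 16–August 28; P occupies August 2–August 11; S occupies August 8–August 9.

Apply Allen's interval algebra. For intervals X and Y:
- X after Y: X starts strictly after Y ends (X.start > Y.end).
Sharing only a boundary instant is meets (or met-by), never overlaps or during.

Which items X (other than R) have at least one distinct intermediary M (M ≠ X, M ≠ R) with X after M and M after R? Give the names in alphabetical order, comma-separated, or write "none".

none

Target R = [August 10, August 13].
Intermediaries M with M after R: K.
Via K — items with X after K: none.
Union: none.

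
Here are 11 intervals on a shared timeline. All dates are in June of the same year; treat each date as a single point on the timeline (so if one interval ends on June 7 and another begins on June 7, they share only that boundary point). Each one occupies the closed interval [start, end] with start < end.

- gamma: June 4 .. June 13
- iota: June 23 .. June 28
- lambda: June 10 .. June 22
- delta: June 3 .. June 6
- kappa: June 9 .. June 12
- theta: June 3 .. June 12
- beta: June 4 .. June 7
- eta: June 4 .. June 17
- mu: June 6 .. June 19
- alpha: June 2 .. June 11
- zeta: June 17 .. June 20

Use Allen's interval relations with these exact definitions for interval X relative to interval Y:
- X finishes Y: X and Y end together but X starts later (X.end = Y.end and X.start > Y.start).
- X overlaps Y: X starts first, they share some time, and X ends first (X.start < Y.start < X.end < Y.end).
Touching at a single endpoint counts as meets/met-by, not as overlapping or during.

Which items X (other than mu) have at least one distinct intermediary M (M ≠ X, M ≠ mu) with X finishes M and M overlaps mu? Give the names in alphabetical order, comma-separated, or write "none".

Target mu = [June 6, June 19].
Intermediaries M with M overlaps mu: alpha, beta, eta, gamma, theta.
Via alpha — items with X finishes alpha: none.
Via beta — items with X finishes beta: none.
Via eta — items with X finishes eta: none.
Via gamma — items with X finishes gamma: none.
Via theta — items with X finishes theta: kappa.
Union: kappa.

kappa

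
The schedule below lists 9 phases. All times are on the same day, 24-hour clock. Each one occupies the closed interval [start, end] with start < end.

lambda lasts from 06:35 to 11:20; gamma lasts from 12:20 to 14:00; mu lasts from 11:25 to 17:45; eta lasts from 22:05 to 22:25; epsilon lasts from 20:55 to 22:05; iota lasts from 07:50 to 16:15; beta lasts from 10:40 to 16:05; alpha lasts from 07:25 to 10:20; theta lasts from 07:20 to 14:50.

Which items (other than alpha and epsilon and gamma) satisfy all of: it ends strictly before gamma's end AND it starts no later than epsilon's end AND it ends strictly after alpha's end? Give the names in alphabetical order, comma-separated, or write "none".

lambda

Conditions: its end is strictly before gamma's end (X.end < 14:00) AND its start is no later than epsilon's end (X.start <= 22:05) AND its end is strictly after alpha's end (X.end > 10:20).
beta: end 16:05 < 14:00? ✗; start 10:40 <= 22:05? ✓; end 16:05 > 10:20? ✓ → no.
eta: end 22:25 < 14:00? ✗; start 22:05 <= 22:05? ✓; end 22:25 > 10:20? ✓ → no.
iota: end 16:15 < 14:00? ✗; start 07:50 <= 22:05? ✓; end 16:15 > 10:20? ✓ → no.
lambda: end 11:20 < 14:00? ✓; start 06:35 <= 22:05? ✓; end 11:20 > 10:20? ✓ → yes.
mu: end 17:45 < 14:00? ✗; start 11:25 <= 22:05? ✓; end 17:45 > 10:20? ✓ → no.
theta: end 14:50 < 14:00? ✗; start 07:20 <= 22:05? ✓; end 14:50 > 10:20? ✓ → no.
Result: lambda.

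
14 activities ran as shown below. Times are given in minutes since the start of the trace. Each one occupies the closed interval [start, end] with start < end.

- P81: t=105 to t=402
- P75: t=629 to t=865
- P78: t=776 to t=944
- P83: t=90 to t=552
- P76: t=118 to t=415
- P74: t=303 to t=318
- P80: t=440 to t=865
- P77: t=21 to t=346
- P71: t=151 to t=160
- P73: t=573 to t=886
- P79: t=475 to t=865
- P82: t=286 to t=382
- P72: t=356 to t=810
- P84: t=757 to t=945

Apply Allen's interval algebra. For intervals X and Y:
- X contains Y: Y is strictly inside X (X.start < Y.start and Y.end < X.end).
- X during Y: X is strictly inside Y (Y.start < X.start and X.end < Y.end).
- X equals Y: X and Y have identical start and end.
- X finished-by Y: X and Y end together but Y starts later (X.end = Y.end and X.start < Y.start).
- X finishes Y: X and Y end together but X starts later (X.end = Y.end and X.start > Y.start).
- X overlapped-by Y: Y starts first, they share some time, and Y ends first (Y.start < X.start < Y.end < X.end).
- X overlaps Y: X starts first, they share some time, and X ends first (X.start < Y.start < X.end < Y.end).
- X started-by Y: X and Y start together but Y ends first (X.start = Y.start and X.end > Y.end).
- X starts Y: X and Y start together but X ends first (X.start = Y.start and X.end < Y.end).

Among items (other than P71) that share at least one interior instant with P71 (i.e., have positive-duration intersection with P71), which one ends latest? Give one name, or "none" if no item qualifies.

Target P71 = [t=151, t=160].
P72 [t=356, t=810] → after → excluded.
P73 [t=573, t=886] → after → excluded.
P74 [t=303, t=318] → after → excluded.
P75 [t=629, t=865] → after → excluded.
P76 [t=118, t=415] → contains → candidate.
P77 [t=21, t=346] → contains → candidate.
P78 [t=776, t=944] → after → excluded.
P79 [t=475, t=865] → after → excluded.
P80 [t=440, t=865] → after → excluded.
P81 [t=105, t=402] → contains → candidate.
P82 [t=286, t=382] → after → excluded.
P83 [t=90, t=552] → contains → candidate.
P84 [t=757, t=945] → after → excluded.
Among candidates, latest end is t=552 → P83.

P83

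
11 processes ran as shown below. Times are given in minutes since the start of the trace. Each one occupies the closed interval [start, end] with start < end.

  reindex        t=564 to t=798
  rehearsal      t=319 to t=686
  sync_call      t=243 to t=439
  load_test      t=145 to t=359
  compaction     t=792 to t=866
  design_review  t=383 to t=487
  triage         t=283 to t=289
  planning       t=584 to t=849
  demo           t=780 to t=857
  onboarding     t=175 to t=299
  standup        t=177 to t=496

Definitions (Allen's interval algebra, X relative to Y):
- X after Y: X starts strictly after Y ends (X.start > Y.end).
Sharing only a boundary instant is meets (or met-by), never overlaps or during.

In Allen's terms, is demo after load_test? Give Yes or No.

Yes

demo = [t=780, t=857], load_test = [t=145, t=359].
Actual relation of demo to load_test: after.
Asked whether 'after' holds → Yes.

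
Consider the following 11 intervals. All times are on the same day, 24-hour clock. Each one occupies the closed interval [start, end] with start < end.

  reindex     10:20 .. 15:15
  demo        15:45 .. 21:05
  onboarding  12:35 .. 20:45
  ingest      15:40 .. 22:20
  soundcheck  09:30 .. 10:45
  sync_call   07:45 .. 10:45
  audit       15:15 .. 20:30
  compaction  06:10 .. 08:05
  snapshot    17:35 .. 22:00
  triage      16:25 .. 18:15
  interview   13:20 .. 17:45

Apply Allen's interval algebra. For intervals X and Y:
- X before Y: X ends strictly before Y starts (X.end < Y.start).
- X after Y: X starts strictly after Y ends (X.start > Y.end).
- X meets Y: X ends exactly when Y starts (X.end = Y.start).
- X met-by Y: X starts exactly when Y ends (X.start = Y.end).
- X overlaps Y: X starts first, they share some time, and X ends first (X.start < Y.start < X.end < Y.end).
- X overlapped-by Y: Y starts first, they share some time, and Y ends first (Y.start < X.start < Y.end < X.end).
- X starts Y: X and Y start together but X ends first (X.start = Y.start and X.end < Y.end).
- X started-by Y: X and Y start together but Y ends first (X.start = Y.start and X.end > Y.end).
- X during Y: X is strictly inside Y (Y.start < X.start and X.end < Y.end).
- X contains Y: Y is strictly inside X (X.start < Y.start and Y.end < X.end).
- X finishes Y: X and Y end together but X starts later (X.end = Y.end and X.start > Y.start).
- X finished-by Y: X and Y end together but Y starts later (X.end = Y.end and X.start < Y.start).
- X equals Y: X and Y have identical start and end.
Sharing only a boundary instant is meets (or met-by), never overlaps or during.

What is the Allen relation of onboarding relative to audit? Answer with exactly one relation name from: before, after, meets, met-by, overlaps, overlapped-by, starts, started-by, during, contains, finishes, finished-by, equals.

contains

onboarding = [12:35, 20:45]; audit = [15:15, 20:30].
Compare endpoints: onboarding.start < audit.start, onboarding.start < audit.end, onboarding.end > audit.start, onboarding.end > audit.end.
That pattern is 'contains'.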